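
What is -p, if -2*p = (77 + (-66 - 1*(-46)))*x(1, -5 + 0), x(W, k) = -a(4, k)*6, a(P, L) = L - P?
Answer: 1539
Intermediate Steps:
x(W, k) = 24 - 6*k (x(W, k) = -(k - 1*4)*6 = -(k - 4)*6 = -(-4 + k)*6 = (4 - k)*6 = 24 - 6*k)
p = -1539 (p = -(77 + (-66 - 1*(-46)))*(24 - 6*(-5 + 0))/2 = -(77 + (-66 + 46))*(24 - 6*(-5))/2 = -(77 - 20)*(24 + 30)/2 = -57*54/2 = -½*3078 = -1539)
-p = -1*(-1539) = 1539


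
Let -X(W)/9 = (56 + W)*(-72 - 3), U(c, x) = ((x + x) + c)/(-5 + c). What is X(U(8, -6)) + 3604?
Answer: 40504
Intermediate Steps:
U(c, x) = (c + 2*x)/(-5 + c) (U(c, x) = (2*x + c)/(-5 + c) = (c + 2*x)/(-5 + c))
X(W) = 37800 + 675*W (X(W) = -9*(56 + W)*(-72 - 3) = -9*(56 + W)*(-75) = -9*(-4200 - 75*W) = 37800 + 675*W)
X(U(8, -6)) + 3604 = (37800 + 675*((8 + 2*(-6))/(-5 + 8))) + 3604 = (37800 + 675*((8 - 12)/3)) + 3604 = (37800 + 675*((⅓)*(-4))) + 3604 = (37800 + 675*(-4/3)) + 3604 = (37800 - 900) + 3604 = 36900 + 3604 = 40504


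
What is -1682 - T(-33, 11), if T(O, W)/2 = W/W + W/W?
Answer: -1686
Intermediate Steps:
T(O, W) = 4 (T(O, W) = 2*(W/W + W/W) = 2*(1 + 1) = 2*2 = 4)
-1682 - T(-33, 11) = -1682 - 1*4 = -1682 - 4 = -1686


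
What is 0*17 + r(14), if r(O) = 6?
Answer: 6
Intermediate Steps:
0*17 + r(14) = 0*17 + 6 = 0 + 6 = 6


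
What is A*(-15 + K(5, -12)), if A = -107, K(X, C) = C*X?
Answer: 8025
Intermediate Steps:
A*(-15 + K(5, -12)) = -107*(-15 - 12*5) = -107*(-15 - 60) = -107*(-75) = 8025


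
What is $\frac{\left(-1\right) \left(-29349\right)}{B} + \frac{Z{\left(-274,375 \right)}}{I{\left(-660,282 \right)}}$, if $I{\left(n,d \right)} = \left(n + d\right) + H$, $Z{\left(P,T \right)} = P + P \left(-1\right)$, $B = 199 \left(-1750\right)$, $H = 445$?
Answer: $- \frac{29349}{348250} \approx -0.084276$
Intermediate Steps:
$B = -348250$
$Z{\left(P,T \right)} = 0$ ($Z{\left(P,T \right)} = P - P = 0$)
$I{\left(n,d \right)} = 445 + d + n$ ($I{\left(n,d \right)} = \left(n + d\right) + 445 = \left(d + n\right) + 445 = 445 + d + n$)
$\frac{\left(-1\right) \left(-29349\right)}{B} + \frac{Z{\left(-274,375 \right)}}{I{\left(-660,282 \right)}} = \frac{\left(-1\right) \left(-29349\right)}{-348250} + \frac{0}{445 + 282 - 660} = 29349 \left(- \frac{1}{348250}\right) + \frac{0}{67} = - \frac{29349}{348250} + 0 \cdot \frac{1}{67} = - \frac{29349}{348250} + 0 = - \frac{29349}{348250}$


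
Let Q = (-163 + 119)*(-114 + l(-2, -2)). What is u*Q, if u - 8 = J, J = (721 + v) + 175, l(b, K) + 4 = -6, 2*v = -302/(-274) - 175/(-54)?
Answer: 18288120532/3699 ≈ 4.9441e+6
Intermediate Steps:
v = 32129/14796 (v = (-302/(-274) - 175/(-54))/2 = (-302*(-1/274) - 175*(-1/54))/2 = (151/137 + 175/54)/2 = (½)*(32129/7398) = 32129/14796 ≈ 2.1715)
l(b, K) = -10 (l(b, K) = -4 - 6 = -10)
J = 13289345/14796 (J = (721 + 32129/14796) + 175 = 10700045/14796 + 175 = 13289345/14796 ≈ 898.17)
u = 13407713/14796 (u = 8 + 13289345/14796 = 13407713/14796 ≈ 906.17)
Q = 5456 (Q = (-163 + 119)*(-114 - 10) = -44*(-124) = 5456)
u*Q = (13407713/14796)*5456 = 18288120532/3699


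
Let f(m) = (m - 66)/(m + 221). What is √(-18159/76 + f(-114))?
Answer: I*√3977956869/4066 ≈ 15.512*I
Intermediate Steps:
f(m) = (-66 + m)/(221 + m)
√(-18159/76 + f(-114)) = √(-18159/76 + (-66 - 114)/(221 - 114)) = √(-18159*1/76 - 180/107) = √(-18159/76 + (1/107)*(-180)) = √(-18159/76 - 180/107) = √(-1956693/8132) = I*√3977956869/4066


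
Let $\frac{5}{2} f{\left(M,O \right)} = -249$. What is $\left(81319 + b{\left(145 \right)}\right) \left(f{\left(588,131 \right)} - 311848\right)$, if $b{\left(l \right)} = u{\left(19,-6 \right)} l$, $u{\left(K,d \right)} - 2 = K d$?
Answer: $- \frac{101506189302}{5} \approx -2.0301 \cdot 10^{10}$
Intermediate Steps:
$u{\left(K,d \right)} = 2 + K d$
$b{\left(l \right)} = - 112 l$ ($b{\left(l \right)} = \left(2 + 19 \left(-6\right)\right) l = \left(2 - 114\right) l = - 112 l$)
$f{\left(M,O \right)} = - \frac{498}{5}$ ($f{\left(M,O \right)} = \frac{2}{5} \left(-249\right) = - \frac{498}{5}$)
$\left(81319 + b{\left(145 \right)}\right) \left(f{\left(588,131 \right)} - 311848\right) = \left(81319 - 16240\right) \left(- \frac{498}{5} - 311848\right) = \left(81319 - 16240\right) \left(- \frac{1559738}{5}\right) = 65079 \left(- \frac{1559738}{5}\right) = - \frac{101506189302}{5}$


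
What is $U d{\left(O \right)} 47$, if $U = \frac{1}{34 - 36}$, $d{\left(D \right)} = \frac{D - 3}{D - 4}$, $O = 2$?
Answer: $- \frac{47}{4} \approx -11.75$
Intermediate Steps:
$d{\left(D \right)} = \frac{-3 + D}{-4 + D}$
$U = - \frac{1}{2}$ ($U = \frac{1}{-2} = - \frac{1}{2} \approx -0.5$)
$U d{\left(O \right)} 47 = - \frac{\frac{1}{-4 + 2} \left(-3 + 2\right)}{2} \cdot 47 = - \frac{\frac{1}{-2} \left(-1\right)}{2} \cdot 47 = - \frac{\left(- \frac{1}{2}\right) \left(-1\right)}{2} \cdot 47 = \left(- \frac{1}{2}\right) \frac{1}{2} \cdot 47 = \left(- \frac{1}{4}\right) 47 = - \frac{47}{4}$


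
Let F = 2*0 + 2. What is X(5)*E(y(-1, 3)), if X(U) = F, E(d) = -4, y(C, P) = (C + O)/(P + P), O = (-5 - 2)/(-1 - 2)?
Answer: -8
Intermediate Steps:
O = 7/3 (O = -7/(-3) = -7*(-⅓) = 7/3 ≈ 2.3333)
y(C, P) = (7/3 + C)/(2*P) (y(C, P) = (C + 7/3)/(P + P) = (7/3 + C)/((2*P)) = (7/3 + C)*(1/(2*P)) = (7/3 + C)/(2*P))
F = 2 (F = 0 + 2 = 2)
X(U) = 2
X(5)*E(y(-1, 3)) = 2*(-4) = -8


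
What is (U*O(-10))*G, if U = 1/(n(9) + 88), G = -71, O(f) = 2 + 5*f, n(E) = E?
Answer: 3408/97 ≈ 35.134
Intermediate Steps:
U = 1/97 (U = 1/(9 + 88) = 1/97 ≈ 0.010309)
(U*O(-10))*G = ((2 + 5*(-10))/97)*(-71) = ((2 - 50)/97)*(-71) = ((1/97)*(-48))*(-71) = -48/97*(-71) = 3408/97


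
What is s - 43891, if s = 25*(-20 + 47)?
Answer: -43216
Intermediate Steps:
s = 675 (s = 25*27 = 675)
s - 43891 = 675 - 43891 = -43216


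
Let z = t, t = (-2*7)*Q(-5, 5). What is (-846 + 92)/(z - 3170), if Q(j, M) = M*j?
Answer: 377/1410 ≈ 0.26738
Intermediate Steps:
t = 350 (t = (-2*7)*(5*(-5)) = -14*(-25) = 350)
z = 350
(-846 + 92)/(z - 3170) = (-846 + 92)/(350 - 3170) = -754/(-2820) = -754*(-1/2820) = 377/1410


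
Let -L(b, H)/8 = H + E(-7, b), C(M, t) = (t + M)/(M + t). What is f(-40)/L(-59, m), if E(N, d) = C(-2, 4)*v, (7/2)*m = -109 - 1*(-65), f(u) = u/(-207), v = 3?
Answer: 35/13869 ≈ 0.0025236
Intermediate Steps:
f(u) = -u/207 (f(u) = u*(-1/207) = -u/207)
C(M, t) = 1 (C(M, t) = (M + t)/(M + t) = 1)
m = -88/7 (m = 2*(-109 - 1*(-65))/7 = 2*(-109 + 65)/7 = (2/7)*(-44) = -88/7 ≈ -12.571)
E(N, d) = 3 (E(N, d) = 1*3 = 3)
L(b, H) = -24 - 8*H (L(b, H) = -8*(H + 3) = -8*(3 + H) = -24 - 8*H)
f(-40)/L(-59, m) = (-1/207*(-40))/(-24 - 8*(-88/7)) = 40/(207*(-24 + 704/7)) = 40/(207*(536/7)) = (40/207)*(7/536) = 35/13869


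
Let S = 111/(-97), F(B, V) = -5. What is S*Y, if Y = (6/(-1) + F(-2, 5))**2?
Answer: -13431/97 ≈ -138.46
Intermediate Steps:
S = -111/97 (S = 111*(-1/97) = -111/97 ≈ -1.1443)
Y = 121 (Y = (6/(-1) - 5)**2 = (6*(-1) - 5)**2 = (-6 - 5)**2 = (-11)**2 = 121)
S*Y = -111/97*121 = -13431/97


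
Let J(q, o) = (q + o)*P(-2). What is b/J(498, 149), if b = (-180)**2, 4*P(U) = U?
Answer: -64800/647 ≈ -100.15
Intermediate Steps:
P(U) = U/4
b = 32400
J(q, o) = -o/2 - q/2 (J(q, o) = (q + o)*((1/4)*(-2)) = (o + q)*(-1/2) = -o/2 - q/2)
b/J(498, 149) = 32400/(-1/2*149 - 1/2*498) = 32400/(-149/2 - 249) = 32400/(-647/2) = 32400*(-2/647) = -64800/647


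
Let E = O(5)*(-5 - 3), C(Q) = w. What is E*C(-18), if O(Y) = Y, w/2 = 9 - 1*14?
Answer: 400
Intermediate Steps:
w = -10 (w = 2*(9 - 1*14) = 2*(9 - 14) = 2*(-5) = -10)
C(Q) = -10
E = -40 (E = 5*(-5 - 3) = 5*(-8) = -40)
E*C(-18) = -40*(-10) = 400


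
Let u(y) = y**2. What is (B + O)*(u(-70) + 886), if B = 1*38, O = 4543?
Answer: 26505666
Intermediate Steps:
B = 38
(B + O)*(u(-70) + 886) = (38 + 4543)*((-70)**2 + 886) = 4581*(4900 + 886) = 4581*5786 = 26505666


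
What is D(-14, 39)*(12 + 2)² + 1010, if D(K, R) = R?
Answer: 8654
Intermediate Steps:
D(-14, 39)*(12 + 2)² + 1010 = 39*(12 + 2)² + 1010 = 39*14² + 1010 = 39*196 + 1010 = 7644 + 1010 = 8654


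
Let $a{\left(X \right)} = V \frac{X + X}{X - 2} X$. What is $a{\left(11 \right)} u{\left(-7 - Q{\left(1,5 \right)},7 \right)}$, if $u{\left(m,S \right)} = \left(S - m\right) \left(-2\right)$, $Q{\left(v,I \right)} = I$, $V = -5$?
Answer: $\frac{45980}{9} \approx 5108.9$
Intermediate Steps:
$a{\left(X \right)} = - \frac{10 X^{2}}{-2 + X}$ ($a{\left(X \right)} = - 5 \frac{X + X}{X - 2} X = - 5 \frac{2 X}{-2 + X} X = - \frac{10 X}{-2 + X} X = - \frac{10 X^{2}}{-2 + X}$)
$u{\left(m,S \right)} = - 2 S + 2 m$
$a{\left(11 \right)} u{\left(-7 - Q{\left(1,5 \right)},7 \right)} = - \frac{10 \cdot 11^{2}}{-2 + 11} \left(\left(-2\right) 7 + 2 \left(-7 - 5\right)\right) = \left(-10\right) 121 \cdot \frac{1}{9} \left(-14 + 2 \left(-7 - 5\right)\right) = \left(-10\right) 121 \cdot \frac{1}{9} \left(-14 + 2 \left(-12\right)\right) = - \frac{1210 \left(-14 - 24\right)}{9} = \left(- \frac{1210}{9}\right) \left(-38\right) = \frac{45980}{9}$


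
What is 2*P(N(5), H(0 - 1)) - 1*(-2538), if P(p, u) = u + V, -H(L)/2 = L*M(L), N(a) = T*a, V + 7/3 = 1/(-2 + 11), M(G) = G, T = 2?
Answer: 22766/9 ≈ 2529.6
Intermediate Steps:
V = -20/9 (V = -7/3 + 1/(-2 + 11) = -7/3 + 1/9 = -7/3 + ⅑ = -20/9 ≈ -2.2222)
N(a) = 2*a
H(L) = -2*L² (H(L) = -2*L*L = -2*L²)
P(p, u) = -20/9 + u (P(p, u) = u - 20/9 = -20/9 + u)
2*P(N(5), H(0 - 1)) - 1*(-2538) = 2*(-20/9 - 2*(0 - 1)²) - 1*(-2538) = 2*(-20/9 - 2*(-1)²) + 2538 = 2*(-20/9 - 2*1) + 2538 = 2*(-20/9 - 2) + 2538 = 2*(-38/9) + 2538 = -76/9 + 2538 = 22766/9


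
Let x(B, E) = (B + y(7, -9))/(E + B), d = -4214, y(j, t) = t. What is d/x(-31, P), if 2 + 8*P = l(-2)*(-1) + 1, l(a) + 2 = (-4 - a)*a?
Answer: -528857/160 ≈ -3305.4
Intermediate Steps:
l(a) = -2 + a*(-4 - a) (l(a) = -2 + (-4 - a)*a = -2 + a*(-4 - a))
P = -3/8 (P = -¼ + ((-2 - 1*(-2)² - 4*(-2))*(-1) + 1)/8 = -¼ + ((-2 - 1*4 + 8)*(-1) + 1)/8 = -¼ + ((-2 - 4 + 8)*(-1) + 1)/8 = -¼ + (2*(-1) + 1)/8 = -¼ + (-2 + 1)/8 = -¼ + (⅛)*(-1) = -¼ - ⅛ = -3/8 ≈ -0.37500)
x(B, E) = (-9 + B)/(B + E) (x(B, E) = (B - 9)/(E + B) = (-9 + B)/(B + E))
d/x(-31, P) = -4214*(-31 - 3/8)/(-9 - 31) = -4214/(-40/(-251/8)) = -4214/((-8/251*(-40))) = -4214/320/251 = -4214*251/320 = -528857/160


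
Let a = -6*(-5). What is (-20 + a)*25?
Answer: 250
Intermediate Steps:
a = 30
(-20 + a)*25 = (-20 + 30)*25 = 10*25 = 250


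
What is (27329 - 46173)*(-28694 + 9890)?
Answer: 354342576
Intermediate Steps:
(27329 - 46173)*(-28694 + 9890) = -18844*(-18804) = 354342576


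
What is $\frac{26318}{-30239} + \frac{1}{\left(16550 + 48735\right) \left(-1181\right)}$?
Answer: $- \frac{16769913589}{19268387015} \approx -0.87033$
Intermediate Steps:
$\frac{26318}{-30239} + \frac{1}{\left(16550 + 48735\right) \left(-1181\right)} = 26318 \left(- \frac{1}{30239}\right) + \frac{1}{65285} \left(- \frac{1}{1181}\right) = - \frac{26318}{30239} + \frac{1}{65285} \left(- \frac{1}{1181}\right) = - \frac{26318}{30239} - \frac{1}{77101585} = - \frac{16769913589}{19268387015}$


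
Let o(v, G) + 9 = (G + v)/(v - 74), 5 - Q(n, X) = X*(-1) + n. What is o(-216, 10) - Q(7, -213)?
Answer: 29973/145 ≈ 206.71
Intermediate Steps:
Q(n, X) = 5 + X - n (Q(n, X) = 5 - (X*(-1) + n) = 5 - (-X + n) = 5 - (n - X) = 5 + (X - n) = 5 + X - n)
o(v, G) = -9 + (G + v)/(-74 + v) (o(v, G) = -9 + (G + v)/(v - 74) = -9 + (G + v)/(-74 + v))
o(-216, 10) - Q(7, -213) = (666 + 10 - 8*(-216))/(-74 - 216) - (5 - 213 - 1*7) = (666 + 10 + 1728)/(-290) - (5 - 213 - 7) = -1/290*2404 - 1*(-215) = -1202/145 + 215 = 29973/145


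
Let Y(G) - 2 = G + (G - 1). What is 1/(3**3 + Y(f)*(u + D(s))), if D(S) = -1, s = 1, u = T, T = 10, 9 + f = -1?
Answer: -1/144 ≈ -0.0069444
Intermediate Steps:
f = -10 (f = -9 - 1 = -10)
u = 10
Y(G) = 1 + 2*G (Y(G) = 2 + (G + (G - 1)) = 2 + (G + (-1 + G)) = 2 + (-1 + 2*G) = 1 + 2*G)
1/(3**3 + Y(f)*(u + D(s))) = 1/(3**3 + (1 + 2*(-10))*(10 - 1)) = 1/(27 + (1 - 20)*9) = 1/(27 - 19*9) = 1/(27 - 171) = 1/(-144) = -1/144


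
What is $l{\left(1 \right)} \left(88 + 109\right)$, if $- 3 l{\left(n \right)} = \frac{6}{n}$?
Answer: $-394$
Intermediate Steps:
$l{\left(n \right)} = - \frac{2}{n}$ ($l{\left(n \right)} = - \frac{6 \frac{1}{n}}{3} = - \frac{2}{n}$)
$l{\left(1 \right)} \left(88 + 109\right) = - \frac{2}{1} \left(88 + 109\right) = \left(-2\right) 1 \cdot 197 = \left(-2\right) 197 = -394$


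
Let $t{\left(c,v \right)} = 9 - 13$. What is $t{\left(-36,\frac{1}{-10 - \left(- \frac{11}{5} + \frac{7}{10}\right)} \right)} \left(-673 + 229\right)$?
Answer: $1776$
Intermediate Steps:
$t{\left(c,v \right)} = -4$ ($t{\left(c,v \right)} = 9 - 13 = -4$)
$t{\left(-36,\frac{1}{-10 - \left(- \frac{11}{5} + \frac{7}{10}\right)} \right)} \left(-673 + 229\right) = - 4 \left(-673 + 229\right) = \left(-4\right) \left(-444\right) = 1776$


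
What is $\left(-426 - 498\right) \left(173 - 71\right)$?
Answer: $-94248$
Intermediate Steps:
$\left(-426 - 498\right) \left(173 - 71\right) = \left(-924\right) 102 = -94248$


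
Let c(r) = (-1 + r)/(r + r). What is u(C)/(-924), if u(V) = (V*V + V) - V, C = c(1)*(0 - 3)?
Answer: 0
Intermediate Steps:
c(r) = (-1 + r)/(2*r) (c(r) = (-1 + r)/((2*r)) = (-1 + r)*(1/(2*r)) = (-1 + r)/(2*r))
C = 0 (C = ((1/2)*(-1 + 1)/1)*(0 - 3) = ((1/2)*1*0)*(-3) = 0*(-3) = 0)
u(V) = V**2 (u(V) = (V**2 + V) - V = (V + V**2) - V = V**2)
u(C)/(-924) = 0**2/(-924) = 0*(-1/924) = 0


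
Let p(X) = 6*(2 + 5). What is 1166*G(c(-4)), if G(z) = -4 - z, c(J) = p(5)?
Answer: -53636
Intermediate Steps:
p(X) = 42 (p(X) = 6*7 = 42)
c(J) = 42
1166*G(c(-4)) = 1166*(-4 - 1*42) = 1166*(-4 - 42) = 1166*(-46) = -53636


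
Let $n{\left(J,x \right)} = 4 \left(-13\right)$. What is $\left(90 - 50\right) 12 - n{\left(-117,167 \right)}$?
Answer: $532$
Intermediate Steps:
$n{\left(J,x \right)} = -52$
$\left(90 - 50\right) 12 - n{\left(-117,167 \right)} = \left(90 - 50\right) 12 - -52 = 40 \cdot 12 + 52 = 480 + 52 = 532$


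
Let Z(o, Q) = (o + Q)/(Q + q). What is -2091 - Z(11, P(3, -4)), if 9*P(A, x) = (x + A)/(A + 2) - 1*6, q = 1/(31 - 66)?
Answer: -234659/113 ≈ -2076.6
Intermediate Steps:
q = -1/35 (q = 1/(-35) = -1/35 ≈ -0.028571)
P(A, x) = -2/3 + (A + x)/(9*(2 + A)) (P(A, x) = ((x + A)/(A + 2) - 1*6)/9 = ((A + x)/(2 + A) - 6)/9 = (-6 + (A + x)/(2 + A))/9 = -2/3 + (A + x)/(9*(2 + A)))
Z(o, Q) = (Q + o)/(-1/35 + Q) (Z(o, Q) = (o + Q)/(Q - 1/35) = (Q + o)/(-1/35 + Q))
-2091 - Z(11, P(3, -4)) = -2091 - 35*((-12 - 4 - 5*3)/(9*(2 + 3)) + 11)/(-1 + 35*((-12 - 4 - 5*3)/(9*(2 + 3)))) = -2091 - 35*((1/9)*(-12 - 4 - 15)/5 + 11)/(-1 + 35*((1/9)*(-12 - 4 - 15)/5)) = -2091 - 35*((1/9)*(1/5)*(-31) + 11)/(-1 + 35*((1/9)*(1/5)*(-31))) = -2091 - 35*(-31/45 + 11)/(-1 + 35*(-31/45)) = -2091 - 35*464/((-1 - 217/9)*45) = -2091 - 35*464/((-226/9)*45) = -2091 - 35*(-9)*464/(226*45) = -2091 - 1*(-1624/113) = -2091 + 1624/113 = -234659/113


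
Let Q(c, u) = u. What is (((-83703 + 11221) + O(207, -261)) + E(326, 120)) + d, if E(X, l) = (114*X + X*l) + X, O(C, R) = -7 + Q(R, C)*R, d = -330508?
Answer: -380414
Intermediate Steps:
O(C, R) = -7 + C*R
E(X, l) = 115*X + X*l
(((-83703 + 11221) + O(207, -261)) + E(326, 120)) + d = (((-83703 + 11221) + (-7 + 207*(-261))) + 326*(115 + 120)) - 330508 = ((-72482 + (-7 - 54027)) + 326*235) - 330508 = ((-72482 - 54034) + 76610) - 330508 = (-126516 + 76610) - 330508 = -49906 - 330508 = -380414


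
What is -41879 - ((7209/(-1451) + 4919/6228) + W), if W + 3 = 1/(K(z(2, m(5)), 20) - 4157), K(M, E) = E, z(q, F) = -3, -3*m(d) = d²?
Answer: -521797668358679/12461785812 ≈ -41872.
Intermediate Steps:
m(d) = -d²/3
W = -12412/4137 (W = -3 + 1/(20 - 4157) = -3 + 1/(-4137) = -3 - 1/4137 = -12412/4137 ≈ -3.0002)
-41879 - ((7209/(-1451) + 4919/6228) + W) = -41879 - ((7209/(-1451) + 4919/6228) - 12412/4137) = -41879 - ((7209*(-1/1451) + 4919*(1/6228)) - 12412/4137) = -41879 - ((-7209/1451 + 4919/6228) - 12412/4137) = -41879 - (-37760183/9036828 - 12412/4137) = -41879 - 1*(-89459662069/12461785812) = -41879 + 89459662069/12461785812 = -521797668358679/12461785812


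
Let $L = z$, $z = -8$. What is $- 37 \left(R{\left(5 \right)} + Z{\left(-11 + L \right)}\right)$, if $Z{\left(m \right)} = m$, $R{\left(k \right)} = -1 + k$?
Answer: $555$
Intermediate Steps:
$L = -8$
$- 37 \left(R{\left(5 \right)} + Z{\left(-11 + L \right)}\right) = - 37 \left(\left(-1 + 5\right) - 19\right) = - 37 \left(4 - 19\right) = \left(-37\right) \left(-15\right) = 555$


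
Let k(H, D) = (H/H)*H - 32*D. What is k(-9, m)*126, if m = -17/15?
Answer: 17178/5 ≈ 3435.6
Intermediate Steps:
m = -17/15 (m = -17*1/15 = -17/15 ≈ -1.1333)
k(H, D) = H - 32*D (k(H, D) = 1*H - 32*D = H - 32*D)
k(-9, m)*126 = (-9 - 32*(-17/15))*126 = (-9 + 544/15)*126 = (409/15)*126 = 17178/5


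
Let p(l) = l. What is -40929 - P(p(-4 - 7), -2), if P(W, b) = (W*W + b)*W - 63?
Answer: -39557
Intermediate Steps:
P(W, b) = -63 + W*(b + W²) (P(W, b) = (W² + b)*W - 63 = (b + W²)*W - 63 = W*(b + W²) - 63 = -63 + W*(b + W²))
-40929 - P(p(-4 - 7), -2) = -40929 - (-63 + (-4 - 7)³ + (-4 - 7)*(-2)) = -40929 - (-63 + (-11)³ - 11*(-2)) = -40929 - (-63 - 1331 + 22) = -40929 - 1*(-1372) = -40929 + 1372 = -39557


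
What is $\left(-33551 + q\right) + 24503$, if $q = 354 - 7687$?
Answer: $-16381$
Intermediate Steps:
$q = -7333$
$\left(-33551 + q\right) + 24503 = \left(-33551 - 7333\right) + 24503 = -40884 + 24503 = -16381$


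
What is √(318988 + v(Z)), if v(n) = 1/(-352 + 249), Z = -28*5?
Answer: √3384143589/103 ≈ 564.79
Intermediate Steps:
Z = -140
v(n) = -1/103 (v(n) = 1/(-103) = -1/103)
√(318988 + v(Z)) = √(318988 - 1/103) = √(32855763/103) = √3384143589/103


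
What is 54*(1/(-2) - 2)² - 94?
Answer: 487/2 ≈ 243.50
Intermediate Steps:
54*(1/(-2) - 2)² - 94 = 54*(-½ - 2)² - 94 = 54*(-5/2)² - 94 = 54*(25/4) - 94 = 675/2 - 94 = 487/2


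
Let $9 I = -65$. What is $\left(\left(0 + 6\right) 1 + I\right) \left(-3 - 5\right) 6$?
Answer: $\frac{176}{3} \approx 58.667$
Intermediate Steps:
$I = - \frac{65}{9}$ ($I = \frac{1}{9} \left(-65\right) = - \frac{65}{9} \approx -7.2222$)
$\left(\left(0 + 6\right) 1 + I\right) \left(-3 - 5\right) 6 = \left(\left(0 + 6\right) 1 - \frac{65}{9}\right) \left(-3 - 5\right) 6 = \left(6 \cdot 1 - \frac{65}{9}\right) \left(\left(-8\right) 6\right) = \left(6 - \frac{65}{9}\right) \left(-48\right) = \left(- \frac{11}{9}\right) \left(-48\right) = \frac{176}{3}$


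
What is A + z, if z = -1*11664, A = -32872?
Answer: -44536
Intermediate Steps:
z = -11664
A + z = -32872 - 11664 = -44536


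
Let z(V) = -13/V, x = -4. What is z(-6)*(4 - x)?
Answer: 52/3 ≈ 17.333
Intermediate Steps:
z(-6)*(4 - x) = (-13/(-6))*(4 - 1*(-4)) = (-13*(-1/6))*(4 + 4) = (13/6)*8 = 52/3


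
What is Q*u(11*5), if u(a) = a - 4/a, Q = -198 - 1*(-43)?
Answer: -93651/11 ≈ -8513.7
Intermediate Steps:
Q = -155 (Q = -198 + 43 = -155)
u(a) = a - 4/a
Q*u(11*5) = -155*(11*5 - 4/(11*5)) = -155*(55 - 4/55) = -155*3021/55 = -93651/11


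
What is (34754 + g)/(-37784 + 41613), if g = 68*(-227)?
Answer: 19318/3829 ≈ 5.0452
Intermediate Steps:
g = -15436
(34754 + g)/(-37784 + 41613) = (34754 - 15436)/(-37784 + 41613) = 19318/3829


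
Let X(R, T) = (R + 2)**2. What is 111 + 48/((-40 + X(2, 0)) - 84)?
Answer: 995/9 ≈ 110.56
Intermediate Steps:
X(R, T) = (2 + R)**2
111 + 48/((-40 + X(2, 0)) - 84) = 111 + 48/((-40 + (2 + 2)**2) - 84) = 111 + 48/((-40 + 4**2) - 84) = 111 + 48/((-40 + 16) - 84) = 111 + 48/(-24 - 84) = 111 + 48/(-108) = 111 - 1/108*48 = 111 - 4/9 = 995/9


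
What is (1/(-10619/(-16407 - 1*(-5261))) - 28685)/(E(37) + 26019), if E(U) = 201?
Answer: -101531623/92810060 ≈ -1.0940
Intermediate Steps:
(1/(-10619/(-16407 - 1*(-5261))) - 28685)/(E(37) + 26019) = (1/(-10619/(-16407 - 1*(-5261))) - 28685)/(201 + 26019) = (1/(-10619/(-16407 + 5261)) - 28685)/26220 = (1/(-10619/(-11146)) - 28685)*(1/26220) = (1/(-10619*(-1/11146)) - 28685)*(1/26220) = (1/(10619/11146) - 28685)*(1/26220) = (11146/10619 - 28685)*(1/26220) = -304594869/10619*1/26220 = -101531623/92810060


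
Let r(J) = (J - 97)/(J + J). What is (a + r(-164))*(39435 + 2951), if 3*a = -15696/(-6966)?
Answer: 12483461141/190404 ≈ 65563.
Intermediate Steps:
a = 872/1161 (a = (-15696/(-6966))/3 = (-15696*(-1/6966))/3 = (1/3)*(872/387) = 872/1161 ≈ 0.75108)
r(J) = (-97 + J)/(2*J) (r(J) = (-97 + J)/((2*J)) = (-97 + J)*(1/(2*J)) = (-97 + J)/(2*J))
(a + r(-164))*(39435 + 2951) = (872/1161 + (1/2)*(-97 - 164)/(-164))*(39435 + 2951) = (872/1161 + (1/2)*(-1/164)*(-261))*42386 = (872/1161 + 261/328)*42386 = (589037/380808)*42386 = 12483461141/190404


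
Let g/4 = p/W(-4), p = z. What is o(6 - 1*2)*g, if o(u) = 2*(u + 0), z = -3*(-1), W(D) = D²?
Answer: 6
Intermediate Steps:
z = 3
p = 3
o(u) = 2*u
g = ¾ (g = 4*(3/((-4)²)) = 4*(3/16) = ¾ ≈ 0.75000)
o(6 - 1*2)*g = (2*(6 - 1*2))*(¾) = (2*(6 - 2))*(¾) = (2*4)*(¾) = 8*(¾) = 6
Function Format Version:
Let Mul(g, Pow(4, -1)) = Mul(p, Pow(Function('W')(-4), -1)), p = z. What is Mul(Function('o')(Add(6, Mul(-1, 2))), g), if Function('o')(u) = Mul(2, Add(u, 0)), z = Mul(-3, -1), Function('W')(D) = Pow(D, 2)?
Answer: 6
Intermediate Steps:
z = 3
p = 3
Function('o')(u) = Mul(2, u)
g = Rational(3, 4) (g = Mul(4, Mul(3, Pow(Pow(-4, 2), -1))) = Mul(4, Mul(3, Pow(16, -1))) = Mul(4, Mul(3, Rational(1, 16))) = Mul(4, Rational(3, 16)) = Rational(3, 4) ≈ 0.75000)
Mul(Function('o')(Add(6, Mul(-1, 2))), g) = Mul(Mul(2, Add(6, Mul(-1, 2))), Rational(3, 4)) = Mul(Mul(2, Add(6, -2)), Rational(3, 4)) = Mul(Mul(2, 4), Rational(3, 4)) = Mul(8, Rational(3, 4)) = 6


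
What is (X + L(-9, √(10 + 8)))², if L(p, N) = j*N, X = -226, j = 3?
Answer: 51238 - 4068*√2 ≈ 45485.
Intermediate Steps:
L(p, N) = 3*N
(X + L(-9, √(10 + 8)))² = (-226 + 3*√(10 + 8))² = (-226 + 3*√18)² = (-226 + 3*(3*√2))² = (-226 + 9*√2)²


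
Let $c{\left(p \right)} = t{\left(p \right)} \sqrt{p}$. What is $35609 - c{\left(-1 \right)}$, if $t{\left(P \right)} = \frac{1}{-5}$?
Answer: $35609 + \frac{i}{5} \approx 35609.0 + 0.2 i$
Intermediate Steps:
$t{\left(P \right)} = - \frac{1}{5}$
$c{\left(p \right)} = - \frac{\sqrt{p}}{5}$
$35609 - c{\left(-1 \right)} = 35609 - - \frac{\sqrt{-1}}{5} = 35609 - - \frac{i}{5} = 35609 + \frac{i}{5}$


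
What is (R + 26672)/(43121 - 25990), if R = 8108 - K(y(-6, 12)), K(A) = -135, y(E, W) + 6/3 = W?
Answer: 34915/17131 ≈ 2.0381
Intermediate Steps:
y(E, W) = -2 + W
R = 8243 (R = 8108 - 1*(-135) = 8108 + 135 = 8243)
(R + 26672)/(43121 - 25990) = (8243 + 26672)/(43121 - 25990) = 34915/17131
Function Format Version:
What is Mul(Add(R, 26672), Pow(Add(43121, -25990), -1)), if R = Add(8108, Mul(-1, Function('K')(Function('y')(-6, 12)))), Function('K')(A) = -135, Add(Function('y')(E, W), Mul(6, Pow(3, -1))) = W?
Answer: Rational(34915, 17131) ≈ 2.0381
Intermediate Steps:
Function('y')(E, W) = Add(-2, W)
R = 8243 (R = Add(8108, Mul(-1, -135)) = Add(8108, 135) = 8243)
Mul(Add(R, 26672), Pow(Add(43121, -25990), -1)) = Mul(Add(8243, 26672), Pow(Add(43121, -25990), -1)) = Mul(34915, Pow(17131, -1)) = Mul(34915, Rational(1, 17131)) = Rational(34915, 17131)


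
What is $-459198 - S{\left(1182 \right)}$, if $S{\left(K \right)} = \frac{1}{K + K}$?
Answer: $- \frac{1085544073}{2364} \approx -4.592 \cdot 10^{5}$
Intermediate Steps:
$S{\left(K \right)} = \frac{1}{2 K}$
$-459198 - S{\left(1182 \right)} = -459198 - \frac{1}{2 \cdot 1182} = -459198 - \frac{1}{2} \cdot \frac{1}{1182} = -459198 - \frac{1}{2364} = - \frac{1085544073}{2364}$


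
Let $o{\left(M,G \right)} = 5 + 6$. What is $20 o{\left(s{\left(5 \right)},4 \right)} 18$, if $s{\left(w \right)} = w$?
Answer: $3960$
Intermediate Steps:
$o{\left(M,G \right)} = 11$
$20 o{\left(s{\left(5 \right)},4 \right)} 18 = 20 \cdot 11 \cdot 18 = 220 \cdot 18 = 3960$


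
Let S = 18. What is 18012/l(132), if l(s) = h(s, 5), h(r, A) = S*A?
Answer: 3002/15 ≈ 200.13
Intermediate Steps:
h(r, A) = 18*A
l(s) = 90 (l(s) = 18*5 = 90)
18012/l(132) = 18012/90 = 18012*(1/90) = 3002/15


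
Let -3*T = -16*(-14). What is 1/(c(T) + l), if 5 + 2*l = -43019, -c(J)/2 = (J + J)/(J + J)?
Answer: -1/21514 ≈ -4.6481e-5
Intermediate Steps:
T = -224/3 (T = -(-16)*(-14)/3 = -⅓*224 = -224/3 ≈ -74.667)
c(J) = -2 (c(J) = -2*(J + J)/(J + J) = -2*2*J/(2*J) = -2*2*J*1/(2*J) = -2*1 = -2)
l = -21512 (l = -5/2 + (½)*(-43019) = -5/2 - 43019/2 = -21512)
1/(c(T) + l) = 1/(-2 - 21512) = 1/(-21514) = -1/21514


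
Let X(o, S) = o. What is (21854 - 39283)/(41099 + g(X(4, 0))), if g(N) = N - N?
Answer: -17429/41099 ≈ -0.42407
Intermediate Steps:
g(N) = 0
(21854 - 39283)/(41099 + g(X(4, 0))) = (21854 - 39283)/(41099 + 0) = -17429/41099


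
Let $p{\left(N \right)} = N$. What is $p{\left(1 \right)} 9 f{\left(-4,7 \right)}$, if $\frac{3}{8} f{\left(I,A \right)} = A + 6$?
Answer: $312$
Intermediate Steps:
$f{\left(I,A \right)} = 16 + \frac{8 A}{3}$ ($f{\left(I,A \right)} = \frac{8 \left(A + 6\right)}{3} = \frac{8 \left(6 + A\right)}{3} = 16 + \frac{8 A}{3}$)
$p{\left(1 \right)} 9 f{\left(-4,7 \right)} = 1 \cdot 9 \left(16 + \frac{8}{3} \cdot 7\right) = 9 \left(16 + \frac{56}{3}\right) = 9 \cdot \frac{104}{3} = 312$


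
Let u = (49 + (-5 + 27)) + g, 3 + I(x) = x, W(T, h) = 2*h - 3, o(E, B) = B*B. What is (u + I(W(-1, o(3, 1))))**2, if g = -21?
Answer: 2116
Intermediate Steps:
o(E, B) = B**2
W(T, h) = -3 + 2*h
I(x) = -3 + x
u = 50 (u = (49 + (-5 + 27)) - 21 = (49 + 22) - 21 = 71 - 21 = 50)
(u + I(W(-1, o(3, 1))))**2 = (50 + (-3 + (-3 + 2*1**2)))**2 = (50 + (-3 + (-3 + 2*1)))**2 = (50 + (-3 + (-3 + 2)))**2 = (50 + (-3 - 1))**2 = (50 - 4)**2 = 46**2 = 2116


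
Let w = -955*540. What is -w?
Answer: 515700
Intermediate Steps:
w = -515700
-w = -1*(-515700) = 515700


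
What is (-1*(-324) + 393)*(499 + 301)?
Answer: 573600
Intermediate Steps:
(-1*(-324) + 393)*(499 + 301) = (324 + 393)*800 = 717*800 = 573600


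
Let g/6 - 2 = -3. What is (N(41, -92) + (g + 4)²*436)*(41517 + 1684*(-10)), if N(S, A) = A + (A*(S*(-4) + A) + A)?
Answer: 619688824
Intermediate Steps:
g = -6 (g = 12 + 6*(-3) = 12 - 18 = -6)
N(S, A) = 2*A + A*(A - 4*S) (N(S, A) = A + (A*(-4*S + A) + A) = A + (A*(A - 4*S) + A) = A + (A + A*(A - 4*S)) = 2*A + A*(A - 4*S))
(N(41, -92) + (g + 4)²*436)*(41517 + 1684*(-10)) = (-92*(2 - 92 - 4*41) + (-6 + 4)²*436)*(41517 + 1684*(-10)) = (-92*(2 - 92 - 164) + (-2)²*436)*(41517 - 16840) = (-92*(-254) + 4*436)*24677 = (23368 + 1744)*24677 = 25112*24677 = 619688824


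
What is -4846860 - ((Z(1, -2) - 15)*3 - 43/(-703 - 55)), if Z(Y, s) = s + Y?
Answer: -3673883539/758 ≈ -4.8468e+6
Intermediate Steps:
Z(Y, s) = Y + s
-4846860 - ((Z(1, -2) - 15)*3 - 43/(-703 - 55)) = -4846860 - (((1 - 2) - 15)*3 - 43/(-703 - 55)) = -4846860 - ((-1 - 15)*3 - 43/(-758)) = -4846860 - (-16*3 - 43*(-1/758)) = -4846860 - (-48 + 43/758) = -4846860 - 1*(-36341/758) = -4846860 + 36341/758 = -3673883539/758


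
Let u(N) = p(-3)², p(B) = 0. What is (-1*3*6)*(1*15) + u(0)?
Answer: -270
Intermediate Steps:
u(N) = 0 (u(N) = 0² = 0)
(-1*3*6)*(1*15) + u(0) = (-1*3*6)*(1*15) + 0 = -3*6*15 + 0 = -18*15 + 0 = -270 + 0 = -270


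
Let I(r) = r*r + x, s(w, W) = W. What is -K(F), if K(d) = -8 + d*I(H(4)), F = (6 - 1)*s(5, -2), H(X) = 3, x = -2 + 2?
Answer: 98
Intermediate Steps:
x = 0
I(r) = r² (I(r) = r*r + 0 = r² + 0 = r²)
F = -10 (F = (6 - 1)*(-2) = 5*(-2) = -10)
K(d) = -8 + 9*d (K(d) = -8 + d*3² = -8 + d*9 = -8 + 9*d)
-K(F) = -(-8 + 9*(-10)) = -(-8 - 90) = -1*(-98) = 98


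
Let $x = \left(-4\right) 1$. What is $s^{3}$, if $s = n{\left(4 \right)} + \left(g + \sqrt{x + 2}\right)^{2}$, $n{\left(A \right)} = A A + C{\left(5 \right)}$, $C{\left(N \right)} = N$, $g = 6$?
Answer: $118855 + 105444 i \sqrt{2} \approx 1.1886 \cdot 10^{5} + 1.4912 \cdot 10^{5} i$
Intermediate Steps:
$x = -4$
$n{\left(A \right)} = 5 + A^{2}$ ($n{\left(A \right)} = A A + 5 = A^{2} + 5 = 5 + A^{2}$)
$s = 21 + \left(6 + i \sqrt{2}\right)^{2}$ ($s = \left(5 + 4^{2}\right) + \left(6 + \sqrt{-4 + 2}\right)^{2} = \left(5 + 16\right) + \left(6 + \sqrt{-2}\right)^{2} = 21 + \left(6 + i \sqrt{2}\right)^{2} \approx 55.0 + 16.971 i$)
$s^{3} = \left(55 + 12 i \sqrt{2}\right)^{3}$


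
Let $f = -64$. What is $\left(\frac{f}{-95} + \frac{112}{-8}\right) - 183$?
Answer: $- \frac{18651}{95} \approx -196.33$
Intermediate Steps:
$\left(\frac{f}{-95} + \frac{112}{-8}\right) - 183 = \left(- \frac{64}{-95} + \frac{112}{-8}\right) - 183 = \left(\left(-64\right) \left(- \frac{1}{95}\right) + 112 \left(- \frac{1}{8}\right)\right) - 183 = \left(\frac{64}{95} - 14\right) - 183 = - \frac{1266}{95} - 183 = - \frac{18651}{95}$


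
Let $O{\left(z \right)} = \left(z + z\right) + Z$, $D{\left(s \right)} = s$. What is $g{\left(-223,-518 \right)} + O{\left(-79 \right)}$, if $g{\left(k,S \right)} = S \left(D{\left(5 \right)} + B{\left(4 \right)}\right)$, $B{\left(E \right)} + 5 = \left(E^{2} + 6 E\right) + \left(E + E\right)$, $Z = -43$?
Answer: $-25065$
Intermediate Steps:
$B{\left(E \right)} = -5 + E^{2} + 8 E$ ($B{\left(E \right)} = -5 + \left(\left(E^{2} + 6 E\right) + \left(E + E\right)\right) = -5 + \left(\left(E^{2} + 6 E\right) + 2 E\right) = -5 + \left(E^{2} + 8 E\right) = -5 + E^{2} + 8 E$)
$O{\left(z \right)} = -43 + 2 z$ ($O{\left(z \right)} = \left(z + z\right) - 43 = 2 z - 43 = -43 + 2 z$)
$g{\left(k,S \right)} = 48 S$ ($g{\left(k,S \right)} = S \left(5 + \left(-5 + 4^{2} + 8 \cdot 4\right)\right) = S \left(5 + \left(-5 + 16 + 32\right)\right) = S \left(5 + 43\right) = S 48 = 48 S$)
$g{\left(-223,-518 \right)} + O{\left(-79 \right)} = 48 \left(-518\right) + \left(-43 + 2 \left(-79\right)\right) = -24864 - 201 = -25065$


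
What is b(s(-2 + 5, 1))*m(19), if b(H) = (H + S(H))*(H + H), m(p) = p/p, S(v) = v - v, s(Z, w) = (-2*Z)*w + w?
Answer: 50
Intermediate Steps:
s(Z, w) = w - 2*Z*w (s(Z, w) = -2*Z*w + w = w - 2*Z*w)
S(v) = 0
m(p) = 1
b(H) = 2*H² (b(H) = (H + 0)*(H + H) = H*(2*H) = 2*H²)
b(s(-2 + 5, 1))*m(19) = (2*(1*(1 - 2*(-2 + 5)))²)*1 = (2*(1*(1 - 2*3))²)*1 = (2*(1*(1 - 6))²)*1 = (2*(1*(-5))²)*1 = (2*(-5)²)*1 = (2*25)*1 = 50*1 = 50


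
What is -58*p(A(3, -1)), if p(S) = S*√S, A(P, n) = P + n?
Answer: -116*√2 ≈ -164.05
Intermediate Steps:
p(S) = S^(3/2)
-58*p(A(3, -1)) = -58*(3 - 1)^(3/2) = -116*√2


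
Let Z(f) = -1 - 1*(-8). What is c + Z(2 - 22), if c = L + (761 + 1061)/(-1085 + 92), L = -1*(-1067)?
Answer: 1064660/993 ≈ 1072.2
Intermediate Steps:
L = 1067
Z(f) = 7 (Z(f) = -1 + 8 = 7)
c = 1057709/993 (c = 1067 + (761 + 1061)/(-1085 + 92) = 1067 + 1822/(-993) = 1067 + 1822*(-1/993) = 1067 - 1822/993 = 1057709/993 ≈ 1065.2)
c + Z(2 - 22) = 1057709/993 + 7 = 1064660/993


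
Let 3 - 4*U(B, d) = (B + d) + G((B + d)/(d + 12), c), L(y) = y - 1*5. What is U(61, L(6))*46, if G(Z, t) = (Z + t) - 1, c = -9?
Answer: -16077/26 ≈ -618.35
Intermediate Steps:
L(y) = -5 + y (L(y) = y - 5 = -5 + y)
G(Z, t) = -1 + Z + t
U(B, d) = 13/4 - B/4 - d/4 - (B + d)/(4*(12 + d)) (U(B, d) = ¾ - ((B + d) + (-1 + (B + d)/(d + 12) - 9))/4 = ¾ - ((B + d) + (-1 + (B + d)/(12 + d) - 9))/4 = ¾ - ((B + d) + (-10 + (B + d)/(12 + d)))/4 = ¾ - (-10 + B + d + (B + d)/(12 + d))/4 = ¾ + (5/2 - B/4 - d/4 - (B + d)/(4*(12 + d))) = 13/4 - B/4 - d/4 - (B + d)/(4*(12 + d)))
U(61, L(6))*46 = ((156 - (-5 + 6)² - 13*61 - 1*61*(-5 + 6))/(4*(12 + (-5 + 6))))*46 = ((156 - 1*1² - 793 - 1*61*1)/(4*(12 + 1)))*46 = ((¼)*(156 - 1*1 - 793 - 61)/13)*46 = ((¼)*(1/13)*(156 - 1 - 793 - 61))*46 = ((¼)*(1/13)*(-699))*46 = -699/52*46 = -16077/26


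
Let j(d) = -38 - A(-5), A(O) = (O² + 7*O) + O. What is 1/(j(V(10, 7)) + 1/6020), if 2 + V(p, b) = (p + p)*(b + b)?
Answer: -6020/138459 ≈ -0.043479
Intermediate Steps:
A(O) = O² + 8*O
V(p, b) = -2 + 4*b*p (V(p, b) = -2 + (p + p)*(b + b) = -2 + (2*p)*(2*b) = -2 + 4*b*p)
j(d) = -23 (j(d) = -38 - (-5)*(8 - 5) = -38 - (-5)*3 = -38 - 1*(-15) = -38 + 15 = -23)
1/(j(V(10, 7)) + 1/6020) = 1/(-23 + 1/6020) = 1/(-138459/6020) = -6020/138459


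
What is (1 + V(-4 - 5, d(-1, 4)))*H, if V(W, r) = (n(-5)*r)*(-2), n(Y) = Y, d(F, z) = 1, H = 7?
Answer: 77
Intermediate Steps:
V(W, r) = 10*r (V(W, r) = -5*r*(-2) = 10*r)
(1 + V(-4 - 5, d(-1, 4)))*H = (1 + 10*1)*7 = (1 + 10)*7 = 11*7 = 77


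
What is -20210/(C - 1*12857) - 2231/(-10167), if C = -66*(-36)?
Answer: 4869323/2267241 ≈ 2.1477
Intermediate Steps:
C = 2376
-20210/(C - 1*12857) - 2231/(-10167) = -20210/(2376 - 1*12857) - 2231/(-10167) = -20210/(2376 - 12857) - 2231*(-1/10167) = -20210/(-10481) + 2231/10167 = -20210*(-1/10481) + 2231/10167 = 430/223 + 2231/10167 = 4869323/2267241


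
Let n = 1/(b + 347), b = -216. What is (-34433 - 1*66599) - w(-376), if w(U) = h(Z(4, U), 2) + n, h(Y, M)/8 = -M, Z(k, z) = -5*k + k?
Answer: -13233097/131 ≈ -1.0102e+5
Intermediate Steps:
Z(k, z) = -4*k
n = 1/131 (n = 1/(-216 + 347) = 1/131 ≈ 0.0076336)
h(Y, M) = -8*M (h(Y, M) = 8*(-M) = -8*M)
w(U) = -2095/131 (w(U) = -8*2 + 1/131 = -16 + 1/131 = -2095/131)
(-34433 - 1*66599) - w(-376) = (-34433 - 1*66599) - 1*(-2095/131) = (-34433 - 66599) + 2095/131 = -101032 + 2095/131 = -13233097/131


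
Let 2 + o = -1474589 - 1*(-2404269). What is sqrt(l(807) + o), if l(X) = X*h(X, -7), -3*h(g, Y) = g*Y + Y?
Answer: sqrt(2451142) ≈ 1565.6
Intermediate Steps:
h(g, Y) = -Y/3 - Y*g/3 (h(g, Y) = -(g*Y + Y)/3 = -(Y*g + Y)/3 = -(Y + Y*g)/3 = -Y/3 - Y*g/3)
l(X) = X*(7/3 + 7*X/3) (l(X) = X*(-1/3*(-7)*(1 + X)) = X*(7/3 + 7*X/3))
o = 929678 (o = -2 + (-1474589 - 1*(-2404269)) = -2 + (-1474589 + 2404269) = -2 + 929680 = 929678)
sqrt(l(807) + o) = sqrt((7/3)*807*(1 + 807) + 929678) = sqrt((7/3)*807*808 + 929678) = sqrt(1521464 + 929678) = sqrt(2451142)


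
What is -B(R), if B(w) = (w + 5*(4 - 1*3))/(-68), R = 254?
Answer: 259/68 ≈ 3.8088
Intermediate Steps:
B(w) = -5/68 - w/68 (B(w) = (w + 5*(4 - 3))*(-1/68) = (w + 5*1)*(-1/68) = (w + 5)*(-1/68) = (5 + w)*(-1/68) = -5/68 - w/68)
-B(R) = -(-5/68 - 1/68*254) = -(-5/68 - 127/34) = -1*(-259/68) = 259/68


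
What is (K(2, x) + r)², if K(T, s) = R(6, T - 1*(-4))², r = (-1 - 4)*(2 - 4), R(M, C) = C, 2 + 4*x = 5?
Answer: 2116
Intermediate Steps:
x = ¾ (x = -½ + (¼)*5 = -½ + 5/4 = ¾ ≈ 0.75000)
r = 10 (r = -5*(-2) = 10)
K(T, s) = (4 + T)² (K(T, s) = (T - 1*(-4))² = (T + 4)² = (4 + T)²)
(K(2, x) + r)² = ((4 + 2)² + 10)² = (6² + 10)² = (36 + 10)² = 46² = 2116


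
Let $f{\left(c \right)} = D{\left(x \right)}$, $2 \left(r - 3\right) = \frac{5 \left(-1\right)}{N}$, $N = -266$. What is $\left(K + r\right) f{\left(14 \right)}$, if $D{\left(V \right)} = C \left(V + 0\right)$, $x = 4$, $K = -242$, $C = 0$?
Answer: $0$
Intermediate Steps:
$r = \frac{1601}{532}$ ($r = 3 + \frac{5 \left(-1\right) \frac{1}{-266}}{2} = 3 + \frac{\left(-5\right) \left(- \frac{1}{266}\right)}{2} = 3 + \frac{1}{2} \cdot \frac{5}{266} = 3 + \frac{5}{532} = \frac{1601}{532} \approx 3.0094$)
$D{\left(V \right)} = 0$ ($D{\left(V \right)} = 0 \left(V + 0\right) = 0 V = 0$)
$f{\left(c \right)} = 0$
$\left(K + r\right) f{\left(14 \right)} = \left(-242 + \frac{1601}{532}\right) 0 = \left(- \frac{127143}{532}\right) 0 = 0$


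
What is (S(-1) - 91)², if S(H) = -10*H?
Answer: 6561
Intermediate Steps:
(S(-1) - 91)² = (-10*(-1) - 91)² = (10 - 91)² = (-81)² = 6561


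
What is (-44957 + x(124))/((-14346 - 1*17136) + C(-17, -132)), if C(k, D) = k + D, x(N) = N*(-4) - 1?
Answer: 45454/31631 ≈ 1.4370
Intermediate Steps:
x(N) = -1 - 4*N (x(N) = -4*N - 1 = -1 - 4*N)
C(k, D) = D + k
(-44957 + x(124))/((-14346 - 1*17136) + C(-17, -132)) = (-44957 + (-1 - 4*124))/((-14346 - 1*17136) + (-132 - 17)) = (-44957 + (-1 - 496))/((-14346 - 17136) - 149) = (-44957 - 497)/(-31482 - 149) = -45454/(-31631) = -45454*(-1/31631) = 45454/31631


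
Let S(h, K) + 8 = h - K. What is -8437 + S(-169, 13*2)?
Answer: -8640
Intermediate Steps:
S(h, K) = -8 + h - K (S(h, K) = -8 + (h - K) = -8 + h - K)
-8437 + S(-169, 13*2) = -8437 + (-8 - 169 - 13*2) = -8437 + (-8 - 169 - 1*26) = -8437 + (-8 - 169 - 26) = -8437 - 203 = -8640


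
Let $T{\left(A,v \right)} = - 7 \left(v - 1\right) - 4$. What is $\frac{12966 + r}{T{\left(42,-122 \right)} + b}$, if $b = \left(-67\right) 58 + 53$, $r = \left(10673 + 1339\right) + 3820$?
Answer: $- \frac{14399}{1488} \approx -9.6767$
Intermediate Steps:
$r = 15832$ ($r = 12012 + 3820 = 15832$)
$b = -3833$ ($b = -3886 + 53 = -3833$)
$T{\left(A,v \right)} = 3 - 7 v$ ($T{\left(A,v \right)} = - 7 \left(-1 + v\right) - 4 = \left(7 - 7 v\right) - 4 = 3 - 7 v$)
$\frac{12966 + r}{T{\left(42,-122 \right)} + b} = \frac{12966 + 15832}{\left(3 - -854\right) - 3833} = \frac{28798}{\left(3 + 854\right) - 3833} = \frac{28798}{857 - 3833} = \frac{28798}{-2976} = 28798 \left(- \frac{1}{2976}\right) = - \frac{14399}{1488}$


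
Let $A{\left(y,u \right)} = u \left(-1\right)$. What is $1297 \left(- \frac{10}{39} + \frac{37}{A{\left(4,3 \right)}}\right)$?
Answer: $- \frac{636827}{39} \approx -16329.0$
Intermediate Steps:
$A{\left(y,u \right)} = - u$
$1297 \left(- \frac{10}{39} + \frac{37}{A{\left(4,3 \right)}}\right) = 1297 \left(- \frac{10}{39} + \frac{37}{\left(-1\right) 3}\right) = 1297 \left(\left(-10\right) \frac{1}{39} + \frac{37}{-3}\right) = 1297 \left(- \frac{10}{39} + 37 \left(- \frac{1}{3}\right)\right) = 1297 \left(- \frac{10}{39} - \frac{37}{3}\right) = 1297 \left(- \frac{491}{39}\right) = - \frac{636827}{39}$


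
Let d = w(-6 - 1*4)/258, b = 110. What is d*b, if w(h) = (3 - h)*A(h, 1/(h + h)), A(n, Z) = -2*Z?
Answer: 143/258 ≈ 0.55426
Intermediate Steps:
w(h) = -(3 - h)/h (w(h) = (3 - h)*(-2/(h + h)) = (3 - h)*(-2*1/(2*h)) = (3 - h)*(-1/h) = -(3 - h)/h)
d = 13/2580 (d = ((-3 + (-6 - 1*4))/(-6 - 1*4))/258 = ((-3 + (-6 - 4))/(-6 - 4))*(1/258) = ((-3 - 10)/(-10))*(1/258) = -1/10*(-13)*(1/258) = (13/10)*(1/258) = 13/2580 ≈ 0.0050388)
d*b = (13/2580)*110 = 143/258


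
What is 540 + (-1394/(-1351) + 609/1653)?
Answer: 13897203/25669 ≈ 541.40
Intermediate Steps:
540 + (-1394/(-1351) + 609/1653) = 540 + (-1394*(-1/1351) + 609*(1/1653)) = 540 + (1394/1351 + 7/19) = 540 + 35943/25669 = 13897203/25669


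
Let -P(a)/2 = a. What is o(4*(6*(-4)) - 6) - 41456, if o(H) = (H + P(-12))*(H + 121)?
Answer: -42938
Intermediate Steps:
P(a) = -2*a
o(H) = (24 + H)*(121 + H) (o(H) = (H - 2*(-12))*(H + 121) = (H + 24)*(121 + H) = (24 + H)*(121 + H))
o(4*(6*(-4)) - 6) - 41456 = (2904 + (4*(6*(-4)) - 6)² + 145*(4*(6*(-4)) - 6)) - 41456 = (2904 + (4*(-24) - 6)² + 145*(4*(-24) - 6)) - 41456 = (2904 + (-96 - 6)² + 145*(-96 - 6)) - 41456 = (2904 + (-102)² + 145*(-102)) - 41456 = (2904 + 10404 - 14790) - 41456 = -1482 - 41456 = -42938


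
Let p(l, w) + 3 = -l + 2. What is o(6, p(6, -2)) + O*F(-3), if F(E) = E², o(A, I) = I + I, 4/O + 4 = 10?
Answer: -8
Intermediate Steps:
O = ⅔ (O = 4/(-4 + 10) = 4/6 = 4*(⅙) = ⅔ ≈ 0.66667)
p(l, w) = -1 - l (p(l, w) = -3 + (-l + 2) = -3 + (2 - l) = -1 - l)
o(A, I) = 2*I
o(6, p(6, -2)) + O*F(-3) = 2*(-1 - 1*6) + (⅔)*(-3)² = 2*(-1 - 6) + (⅔)*9 = 2*(-7) + 6 = -14 + 6 = -8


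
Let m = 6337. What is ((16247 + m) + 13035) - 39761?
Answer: -4142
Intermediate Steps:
((16247 + m) + 13035) - 39761 = ((16247 + 6337) + 13035) - 39761 = (22584 + 13035) - 39761 = 35619 - 39761 = -4142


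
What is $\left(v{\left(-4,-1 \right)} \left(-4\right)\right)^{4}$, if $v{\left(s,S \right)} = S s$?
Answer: $65536$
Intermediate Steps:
$\left(v{\left(-4,-1 \right)} \left(-4\right)\right)^{4} = \left(\left(-1\right) \left(-4\right) \left(-4\right)\right)^{4} = \left(4 \left(-4\right)\right)^{4} = \left(-16\right)^{4} = 65536$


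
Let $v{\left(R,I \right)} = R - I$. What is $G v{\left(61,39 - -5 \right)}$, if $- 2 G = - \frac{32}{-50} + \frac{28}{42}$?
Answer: $- \frac{833}{75} \approx -11.107$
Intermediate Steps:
$G = - \frac{49}{75}$ ($G = - \frac{- \frac{32}{-50} + \frac{28}{42}}{2} = - \frac{\left(-32\right) \left(- \frac{1}{50}\right) + 28 \cdot \frac{1}{42}}{2} = - \frac{\frac{16}{25} + \frac{2}{3}}{2} = \left(- \frac{1}{2}\right) \frac{98}{75} = - \frac{49}{75} \approx -0.65333$)
$G v{\left(61,39 - -5 \right)} = - \frac{49 \left(61 - \left(39 - -5\right)\right)}{75} = - \frac{49 \left(61 - \left(39 + 5\right)\right)}{75} = - \frac{49 \left(61 - 44\right)}{75} = \left(- \frac{49}{75}\right) 17 = - \frac{833}{75}$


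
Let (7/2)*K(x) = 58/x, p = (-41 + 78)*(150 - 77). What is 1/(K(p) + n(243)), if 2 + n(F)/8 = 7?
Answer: 18907/756396 ≈ 0.024996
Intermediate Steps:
n(F) = 40 (n(F) = -16 + 8*7 = -16 + 56 = 40)
p = 2701 (p = 37*73 = 2701)
K(x) = 116/(7*x) (K(x) = 2*(58/x)/7 = 116/(7*x))
1/(K(p) + n(243)) = 1/((116/7)/2701 + 40) = 1/((116/7)*(1/2701) + 40) = 1/(116/18907 + 40) = 1/(756396/18907) = 18907/756396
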